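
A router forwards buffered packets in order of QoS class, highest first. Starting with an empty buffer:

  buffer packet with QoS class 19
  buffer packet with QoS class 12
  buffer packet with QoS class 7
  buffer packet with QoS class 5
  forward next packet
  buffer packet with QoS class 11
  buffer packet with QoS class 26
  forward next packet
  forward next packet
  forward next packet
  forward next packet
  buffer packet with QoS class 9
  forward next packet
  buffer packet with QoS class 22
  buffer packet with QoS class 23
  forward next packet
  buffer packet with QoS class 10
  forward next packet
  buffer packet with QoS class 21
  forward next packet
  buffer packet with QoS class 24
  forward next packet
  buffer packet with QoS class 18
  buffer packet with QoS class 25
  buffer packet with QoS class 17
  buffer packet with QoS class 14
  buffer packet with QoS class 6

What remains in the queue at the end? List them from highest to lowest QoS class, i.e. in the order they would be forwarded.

insert 19 → {19}
insert 12 → {19, 12}
insert 7 → {19, 12, 7}
insert 5 → {19, 12, 7, 5}
forward next packet → 19; now {12, 7, 5}
insert 11 → {12, 11, 7, 5}
insert 26 → {26, 12, 11, 7, 5}
forward next packet → 26; now {12, 11, 7, 5}
forward next packet → 12; now {11, 7, 5}
forward next packet → 11; now {7, 5}
forward next packet → 7; now {5}
insert 9 → {9, 5}
forward next packet → 9; now {5}
insert 22 → {22, 5}
insert 23 → {23, 22, 5}
forward next packet → 23; now {22, 5}
insert 10 → {22, 10, 5}
forward next packet → 22; now {10, 5}
insert 21 → {21, 10, 5}
forward next packet → 21; now {10, 5}
insert 24 → {24, 10, 5}
forward next packet → 24; now {10, 5}
insert 18 → {18, 10, 5}
insert 25 → {25, 18, 10, 5}
insert 17 → {25, 18, 17, 10, 5}
insert 14 → {25, 18, 17, 14, 10, 5}
insert 6 → {25, 18, 17, 14, 10, 6, 5}

25 → 18 → 17 → 14 → 10 → 6 → 5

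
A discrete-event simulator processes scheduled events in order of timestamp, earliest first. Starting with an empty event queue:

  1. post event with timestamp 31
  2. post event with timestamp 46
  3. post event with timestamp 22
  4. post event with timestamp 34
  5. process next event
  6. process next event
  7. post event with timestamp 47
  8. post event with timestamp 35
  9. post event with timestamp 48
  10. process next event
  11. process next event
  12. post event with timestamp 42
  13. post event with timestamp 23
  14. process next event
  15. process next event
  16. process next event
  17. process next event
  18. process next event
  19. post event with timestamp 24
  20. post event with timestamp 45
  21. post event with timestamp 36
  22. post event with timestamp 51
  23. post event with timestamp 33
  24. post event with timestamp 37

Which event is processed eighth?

47

insert 31 → {31}
insert 46 → {31, 46}
insert 22 → {22, 31, 46}
insert 34 → {22, 31, 34, 46}
process next event → 22; now {31, 34, 46}
process next event → 31; now {34, 46}
insert 47 → {34, 46, 47}
insert 35 → {34, 35, 46, 47}
insert 48 → {34, 35, 46, 47, 48}
process next event → 34; now {35, 46, 47, 48}
process next event → 35; now {46, 47, 48}
insert 42 → {42, 46, 47, 48}
insert 23 → {23, 42, 46, 47, 48}
process next event → 23; now {42, 46, 47, 48}
process next event → 42; now {46, 47, 48}
process next event → 46; now {47, 48}
process next event → 47; now {48}
process next event → 48; now {}
insert 24 → {24}
insert 45 → {24, 45}
insert 36 → {24, 36, 45}
insert 51 → {24, 36, 45, 51}
insert 33 → {24, 33, 36, 45, 51}
insert 37 → {24, 33, 36, 37, 45, 51}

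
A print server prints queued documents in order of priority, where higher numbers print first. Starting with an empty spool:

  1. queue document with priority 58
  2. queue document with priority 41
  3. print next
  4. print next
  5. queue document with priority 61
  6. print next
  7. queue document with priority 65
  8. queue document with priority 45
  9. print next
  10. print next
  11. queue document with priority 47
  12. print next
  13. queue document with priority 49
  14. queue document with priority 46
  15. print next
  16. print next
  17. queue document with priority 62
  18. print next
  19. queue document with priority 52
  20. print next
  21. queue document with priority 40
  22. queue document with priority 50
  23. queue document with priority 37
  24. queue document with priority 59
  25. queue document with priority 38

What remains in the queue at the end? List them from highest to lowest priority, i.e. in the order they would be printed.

insert 58 → {58}
insert 41 → {58, 41}
print next → 58; now {41}
print next → 41; now {}
insert 61 → {61}
print next → 61; now {}
insert 65 → {65}
insert 45 → {65, 45}
print next → 65; now {45}
print next → 45; now {}
insert 47 → {47}
print next → 47; now {}
insert 49 → {49}
insert 46 → {49, 46}
print next → 49; now {46}
print next → 46; now {}
insert 62 → {62}
print next → 62; now {}
insert 52 → {52}
print next → 52; now {}
insert 40 → {40}
insert 50 → {50, 40}
insert 37 → {50, 40, 37}
insert 59 → {59, 50, 40, 37}
insert 38 → {59, 50, 40, 38, 37}

[59, 50, 40, 38, 37]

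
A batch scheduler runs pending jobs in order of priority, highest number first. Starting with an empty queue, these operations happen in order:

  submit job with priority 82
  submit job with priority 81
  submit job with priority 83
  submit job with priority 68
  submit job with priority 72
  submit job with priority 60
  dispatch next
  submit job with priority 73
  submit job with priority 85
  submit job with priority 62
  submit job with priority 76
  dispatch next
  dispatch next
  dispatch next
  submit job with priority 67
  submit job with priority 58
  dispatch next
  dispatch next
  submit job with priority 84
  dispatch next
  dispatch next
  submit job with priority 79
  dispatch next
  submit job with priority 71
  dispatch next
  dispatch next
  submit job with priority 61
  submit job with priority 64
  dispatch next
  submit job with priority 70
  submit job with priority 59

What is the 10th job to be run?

insert 82 → {82}
insert 81 → {82, 81}
insert 83 → {83, 82, 81}
insert 68 → {83, 82, 81, 68}
insert 72 → {83, 82, 81, 72, 68}
insert 60 → {83, 82, 81, 72, 68, 60}
dispatch next → 83; now {82, 81, 72, 68, 60}
insert 73 → {82, 81, 73, 72, 68, 60}
insert 85 → {85, 82, 81, 73, 72, 68, 60}
insert 62 → {85, 82, 81, 73, 72, 68, 62, 60}
insert 76 → {85, 82, 81, 76, 73, 72, 68, 62, 60}
dispatch next → 85; now {82, 81, 76, 73, 72, 68, 62, 60}
dispatch next → 82; now {81, 76, 73, 72, 68, 62, 60}
dispatch next → 81; now {76, 73, 72, 68, 62, 60}
insert 67 → {76, 73, 72, 68, 67, 62, 60}
insert 58 → {76, 73, 72, 68, 67, 62, 60, 58}
dispatch next → 76; now {73, 72, 68, 67, 62, 60, 58}
dispatch next → 73; now {72, 68, 67, 62, 60, 58}
insert 84 → {84, 72, 68, 67, 62, 60, 58}
dispatch next → 84; now {72, 68, 67, 62, 60, 58}
dispatch next → 72; now {68, 67, 62, 60, 58}
insert 79 → {79, 68, 67, 62, 60, 58}
dispatch next → 79; now {68, 67, 62, 60, 58}
insert 71 → {71, 68, 67, 62, 60, 58}
dispatch next → 71; now {68, 67, 62, 60, 58}
dispatch next → 68; now {67, 62, 60, 58}
insert 61 → {67, 62, 61, 60, 58}
insert 64 → {67, 64, 62, 61, 60, 58}
dispatch next → 67; now {64, 62, 61, 60, 58}
insert 70 → {70, 64, 62, 61, 60, 58}
insert 59 → {70, 64, 62, 61, 60, 59, 58}

71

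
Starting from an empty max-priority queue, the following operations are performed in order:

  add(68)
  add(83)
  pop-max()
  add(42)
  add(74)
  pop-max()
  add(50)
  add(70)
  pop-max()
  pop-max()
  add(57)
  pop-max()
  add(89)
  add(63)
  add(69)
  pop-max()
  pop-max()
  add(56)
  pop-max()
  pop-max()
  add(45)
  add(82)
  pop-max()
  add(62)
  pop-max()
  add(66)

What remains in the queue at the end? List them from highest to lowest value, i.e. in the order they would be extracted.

insert 68 → {68}
insert 83 → {83, 68}
pop-max → 83; now {68}
insert 42 → {68, 42}
insert 74 → {74, 68, 42}
pop-max → 74; now {68, 42}
insert 50 → {68, 50, 42}
insert 70 → {70, 68, 50, 42}
pop-max → 70; now {68, 50, 42}
pop-max → 68; now {50, 42}
insert 57 → {57, 50, 42}
pop-max → 57; now {50, 42}
insert 89 → {89, 50, 42}
insert 63 → {89, 63, 50, 42}
insert 69 → {89, 69, 63, 50, 42}
pop-max → 89; now {69, 63, 50, 42}
pop-max → 69; now {63, 50, 42}
insert 56 → {63, 56, 50, 42}
pop-max → 63; now {56, 50, 42}
pop-max → 56; now {50, 42}
insert 45 → {50, 45, 42}
insert 82 → {82, 50, 45, 42}
pop-max → 82; now {50, 45, 42}
insert 62 → {62, 50, 45, 42}
pop-max → 62; now {50, 45, 42}
insert 66 → {66, 50, 45, 42}

[66, 50, 45, 42]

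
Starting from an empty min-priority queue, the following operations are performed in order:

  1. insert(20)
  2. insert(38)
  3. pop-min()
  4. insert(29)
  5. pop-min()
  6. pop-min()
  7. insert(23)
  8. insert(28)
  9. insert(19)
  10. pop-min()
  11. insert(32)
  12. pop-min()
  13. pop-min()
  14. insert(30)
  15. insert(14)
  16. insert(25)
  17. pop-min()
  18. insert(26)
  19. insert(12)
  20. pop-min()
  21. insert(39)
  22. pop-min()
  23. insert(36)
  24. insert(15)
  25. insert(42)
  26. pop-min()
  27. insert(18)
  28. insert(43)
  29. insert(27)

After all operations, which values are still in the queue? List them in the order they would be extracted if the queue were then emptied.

[18, 26, 27, 30, 32, 36, 39, 42, 43]

insert 20 → {20}
insert 38 → {20, 38}
pop-min → 20; now {38}
insert 29 → {29, 38}
pop-min → 29; now {38}
pop-min → 38; now {}
insert 23 → {23}
insert 28 → {23, 28}
insert 19 → {19, 23, 28}
pop-min → 19; now {23, 28}
insert 32 → {23, 28, 32}
pop-min → 23; now {28, 32}
pop-min → 28; now {32}
insert 30 → {30, 32}
insert 14 → {14, 30, 32}
insert 25 → {14, 25, 30, 32}
pop-min → 14; now {25, 30, 32}
insert 26 → {25, 26, 30, 32}
insert 12 → {12, 25, 26, 30, 32}
pop-min → 12; now {25, 26, 30, 32}
insert 39 → {25, 26, 30, 32, 39}
pop-min → 25; now {26, 30, 32, 39}
insert 36 → {26, 30, 32, 36, 39}
insert 15 → {15, 26, 30, 32, 36, 39}
insert 42 → {15, 26, 30, 32, 36, 39, 42}
pop-min → 15; now {26, 30, 32, 36, 39, 42}
insert 18 → {18, 26, 30, 32, 36, 39, 42}
insert 43 → {18, 26, 30, 32, 36, 39, 42, 43}
insert 27 → {18, 26, 27, 30, 32, 36, 39, 42, 43}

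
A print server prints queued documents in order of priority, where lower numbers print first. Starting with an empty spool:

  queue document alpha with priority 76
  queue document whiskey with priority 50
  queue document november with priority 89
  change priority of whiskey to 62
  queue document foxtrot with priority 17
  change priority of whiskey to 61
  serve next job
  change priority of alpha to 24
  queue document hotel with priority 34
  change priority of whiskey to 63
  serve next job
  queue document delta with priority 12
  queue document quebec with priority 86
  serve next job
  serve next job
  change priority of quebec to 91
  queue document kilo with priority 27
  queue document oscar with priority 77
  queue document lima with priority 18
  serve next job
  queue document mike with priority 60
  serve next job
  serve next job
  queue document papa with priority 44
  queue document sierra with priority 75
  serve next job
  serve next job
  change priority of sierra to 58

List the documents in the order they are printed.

foxtrot → alpha → delta → hotel → lima → kilo → mike → papa → whiskey

add alpha (priority 76) → {alpha:76}
add whiskey (priority 50) → {whiskey:50, alpha:76}
add november (priority 89) → {whiskey:50, alpha:76, november:89}
update whiskey to priority 62 → {whiskey:62, alpha:76, november:89}
add foxtrot (priority 17) → {foxtrot:17, whiskey:62, alpha:76, november:89}
update whiskey to priority 61 → {foxtrot:17, whiskey:61, alpha:76, november:89}
serve next job → foxtrot; now {whiskey:61, alpha:76, november:89}
update alpha to priority 24 → {alpha:24, whiskey:61, november:89}
add hotel (priority 34) → {alpha:24, hotel:34, whiskey:61, november:89}
update whiskey to priority 63 → {alpha:24, hotel:34, whiskey:63, november:89}
serve next job → alpha; now {hotel:34, whiskey:63, november:89}
add delta (priority 12) → {delta:12, hotel:34, whiskey:63, november:89}
add quebec (priority 86) → {delta:12, hotel:34, whiskey:63, quebec:86, november:89}
serve next job → delta; now {hotel:34, whiskey:63, quebec:86, november:89}
serve next job → hotel; now {whiskey:63, quebec:86, november:89}
update quebec to priority 91 → {whiskey:63, november:89, quebec:91}
add kilo (priority 27) → {kilo:27, whiskey:63, november:89, quebec:91}
add oscar (priority 77) → {kilo:27, whiskey:63, oscar:77, november:89, quebec:91}
add lima (priority 18) → {lima:18, kilo:27, whiskey:63, oscar:77, november:89, quebec:91}
serve next job → lima; now {kilo:27, whiskey:63, oscar:77, november:89, quebec:91}
add mike (priority 60) → {kilo:27, mike:60, whiskey:63, oscar:77, november:89, quebec:91}
serve next job → kilo; now {mike:60, whiskey:63, oscar:77, november:89, quebec:91}
serve next job → mike; now {whiskey:63, oscar:77, november:89, quebec:91}
add papa (priority 44) → {papa:44, whiskey:63, oscar:77, november:89, quebec:91}
add sierra (priority 75) → {papa:44, whiskey:63, sierra:75, oscar:77, november:89, quebec:91}
serve next job → papa; now {whiskey:63, sierra:75, oscar:77, november:89, quebec:91}
serve next job → whiskey; now {sierra:75, oscar:77, november:89, quebec:91}
update sierra to priority 58 → {sierra:58, oscar:77, november:89, quebec:91}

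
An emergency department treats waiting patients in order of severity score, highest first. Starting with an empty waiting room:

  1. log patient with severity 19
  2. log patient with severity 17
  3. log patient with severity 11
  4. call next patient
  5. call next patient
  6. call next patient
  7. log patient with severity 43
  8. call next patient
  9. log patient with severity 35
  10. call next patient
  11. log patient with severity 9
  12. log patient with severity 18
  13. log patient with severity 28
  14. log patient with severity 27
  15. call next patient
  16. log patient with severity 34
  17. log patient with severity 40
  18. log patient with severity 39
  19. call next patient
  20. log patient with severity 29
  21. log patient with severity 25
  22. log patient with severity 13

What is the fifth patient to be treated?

insert 19 → {19}
insert 17 → {19, 17}
insert 11 → {19, 17, 11}
call next patient → 19; now {17, 11}
call next patient → 17; now {11}
call next patient → 11; now {}
insert 43 → {43}
call next patient → 43; now {}
insert 35 → {35}
call next patient → 35; now {}
insert 9 → {9}
insert 18 → {18, 9}
insert 28 → {28, 18, 9}
insert 27 → {28, 27, 18, 9}
call next patient → 28; now {27, 18, 9}
insert 34 → {34, 27, 18, 9}
insert 40 → {40, 34, 27, 18, 9}
insert 39 → {40, 39, 34, 27, 18, 9}
call next patient → 40; now {39, 34, 27, 18, 9}
insert 29 → {39, 34, 29, 27, 18, 9}
insert 25 → {39, 34, 29, 27, 25, 18, 9}
insert 13 → {39, 34, 29, 27, 25, 18, 13, 9}

35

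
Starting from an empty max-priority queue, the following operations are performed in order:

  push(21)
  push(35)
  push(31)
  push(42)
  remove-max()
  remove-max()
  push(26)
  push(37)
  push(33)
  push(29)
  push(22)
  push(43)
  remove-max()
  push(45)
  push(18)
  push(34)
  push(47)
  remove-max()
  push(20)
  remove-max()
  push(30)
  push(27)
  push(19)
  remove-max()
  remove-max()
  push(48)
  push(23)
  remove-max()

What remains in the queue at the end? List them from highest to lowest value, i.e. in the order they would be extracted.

insert 21 → {21}
insert 35 → {35, 21}
insert 31 → {35, 31, 21}
insert 42 → {42, 35, 31, 21}
remove-max → 42; now {35, 31, 21}
remove-max → 35; now {31, 21}
insert 26 → {31, 26, 21}
insert 37 → {37, 31, 26, 21}
insert 33 → {37, 33, 31, 26, 21}
insert 29 → {37, 33, 31, 29, 26, 21}
insert 22 → {37, 33, 31, 29, 26, 22, 21}
insert 43 → {43, 37, 33, 31, 29, 26, 22, 21}
remove-max → 43; now {37, 33, 31, 29, 26, 22, 21}
insert 45 → {45, 37, 33, 31, 29, 26, 22, 21}
insert 18 → {45, 37, 33, 31, 29, 26, 22, 21, 18}
insert 34 → {45, 37, 34, 33, 31, 29, 26, 22, 21, 18}
insert 47 → {47, 45, 37, 34, 33, 31, 29, 26, 22, 21, 18}
remove-max → 47; now {45, 37, 34, 33, 31, 29, 26, 22, 21, 18}
insert 20 → {45, 37, 34, 33, 31, 29, 26, 22, 21, 20, 18}
remove-max → 45; now {37, 34, 33, 31, 29, 26, 22, 21, 20, 18}
insert 30 → {37, 34, 33, 31, 30, 29, 26, 22, 21, 20, 18}
insert 27 → {37, 34, 33, 31, 30, 29, 27, 26, 22, 21, 20, 18}
insert 19 → {37, 34, 33, 31, 30, 29, 27, 26, 22, 21, 20, 19, 18}
remove-max → 37; now {34, 33, 31, 30, 29, 27, 26, 22, 21, 20, 19, 18}
remove-max → 34; now {33, 31, 30, 29, 27, 26, 22, 21, 20, 19, 18}
insert 48 → {48, 33, 31, 30, 29, 27, 26, 22, 21, 20, 19, 18}
insert 23 → {48, 33, 31, 30, 29, 27, 26, 23, 22, 21, 20, 19, 18}
remove-max → 48; now {33, 31, 30, 29, 27, 26, 23, 22, 21, 20, 19, 18}

33 → 31 → 30 → 29 → 27 → 26 → 23 → 22 → 21 → 20 → 19 → 18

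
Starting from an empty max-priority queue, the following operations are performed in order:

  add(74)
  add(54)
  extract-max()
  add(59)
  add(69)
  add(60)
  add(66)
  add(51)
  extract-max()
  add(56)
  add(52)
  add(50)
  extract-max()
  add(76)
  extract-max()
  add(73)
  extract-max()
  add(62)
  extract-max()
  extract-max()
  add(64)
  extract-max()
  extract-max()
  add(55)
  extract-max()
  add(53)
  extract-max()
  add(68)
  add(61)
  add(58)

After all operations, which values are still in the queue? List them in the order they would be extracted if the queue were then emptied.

insert 74 → {74}
insert 54 → {74, 54}
extract-max → 74; now {54}
insert 59 → {59, 54}
insert 69 → {69, 59, 54}
insert 60 → {69, 60, 59, 54}
insert 66 → {69, 66, 60, 59, 54}
insert 51 → {69, 66, 60, 59, 54, 51}
extract-max → 69; now {66, 60, 59, 54, 51}
insert 56 → {66, 60, 59, 56, 54, 51}
insert 52 → {66, 60, 59, 56, 54, 52, 51}
insert 50 → {66, 60, 59, 56, 54, 52, 51, 50}
extract-max → 66; now {60, 59, 56, 54, 52, 51, 50}
insert 76 → {76, 60, 59, 56, 54, 52, 51, 50}
extract-max → 76; now {60, 59, 56, 54, 52, 51, 50}
insert 73 → {73, 60, 59, 56, 54, 52, 51, 50}
extract-max → 73; now {60, 59, 56, 54, 52, 51, 50}
insert 62 → {62, 60, 59, 56, 54, 52, 51, 50}
extract-max → 62; now {60, 59, 56, 54, 52, 51, 50}
extract-max → 60; now {59, 56, 54, 52, 51, 50}
insert 64 → {64, 59, 56, 54, 52, 51, 50}
extract-max → 64; now {59, 56, 54, 52, 51, 50}
extract-max → 59; now {56, 54, 52, 51, 50}
insert 55 → {56, 55, 54, 52, 51, 50}
extract-max → 56; now {55, 54, 52, 51, 50}
insert 53 → {55, 54, 53, 52, 51, 50}
extract-max → 55; now {54, 53, 52, 51, 50}
insert 68 → {68, 54, 53, 52, 51, 50}
insert 61 → {68, 61, 54, 53, 52, 51, 50}
insert 58 → {68, 61, 58, 54, 53, 52, 51, 50}

[68, 61, 58, 54, 53, 52, 51, 50]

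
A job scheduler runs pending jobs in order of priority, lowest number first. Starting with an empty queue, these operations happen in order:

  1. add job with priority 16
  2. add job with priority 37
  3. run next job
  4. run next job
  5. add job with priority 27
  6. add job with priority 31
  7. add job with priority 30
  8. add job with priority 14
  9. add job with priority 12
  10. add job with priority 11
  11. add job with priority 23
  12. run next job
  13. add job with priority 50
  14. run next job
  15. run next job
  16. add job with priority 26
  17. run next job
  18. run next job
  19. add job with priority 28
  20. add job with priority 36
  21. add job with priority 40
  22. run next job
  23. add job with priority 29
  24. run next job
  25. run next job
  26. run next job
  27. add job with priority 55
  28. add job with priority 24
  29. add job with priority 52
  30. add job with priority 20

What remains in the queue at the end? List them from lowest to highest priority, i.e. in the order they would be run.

insert 16 → {16}
insert 37 → {16, 37}
run next job → 16; now {37}
run next job → 37; now {}
insert 27 → {27}
insert 31 → {27, 31}
insert 30 → {27, 30, 31}
insert 14 → {14, 27, 30, 31}
insert 12 → {12, 14, 27, 30, 31}
insert 11 → {11, 12, 14, 27, 30, 31}
insert 23 → {11, 12, 14, 23, 27, 30, 31}
run next job → 11; now {12, 14, 23, 27, 30, 31}
insert 50 → {12, 14, 23, 27, 30, 31, 50}
run next job → 12; now {14, 23, 27, 30, 31, 50}
run next job → 14; now {23, 27, 30, 31, 50}
insert 26 → {23, 26, 27, 30, 31, 50}
run next job → 23; now {26, 27, 30, 31, 50}
run next job → 26; now {27, 30, 31, 50}
insert 28 → {27, 28, 30, 31, 50}
insert 36 → {27, 28, 30, 31, 36, 50}
insert 40 → {27, 28, 30, 31, 36, 40, 50}
run next job → 27; now {28, 30, 31, 36, 40, 50}
insert 29 → {28, 29, 30, 31, 36, 40, 50}
run next job → 28; now {29, 30, 31, 36, 40, 50}
run next job → 29; now {30, 31, 36, 40, 50}
run next job → 30; now {31, 36, 40, 50}
insert 55 → {31, 36, 40, 50, 55}
insert 24 → {24, 31, 36, 40, 50, 55}
insert 52 → {24, 31, 36, 40, 50, 52, 55}
insert 20 → {20, 24, 31, 36, 40, 50, 52, 55}

[20, 24, 31, 36, 40, 50, 52, 55]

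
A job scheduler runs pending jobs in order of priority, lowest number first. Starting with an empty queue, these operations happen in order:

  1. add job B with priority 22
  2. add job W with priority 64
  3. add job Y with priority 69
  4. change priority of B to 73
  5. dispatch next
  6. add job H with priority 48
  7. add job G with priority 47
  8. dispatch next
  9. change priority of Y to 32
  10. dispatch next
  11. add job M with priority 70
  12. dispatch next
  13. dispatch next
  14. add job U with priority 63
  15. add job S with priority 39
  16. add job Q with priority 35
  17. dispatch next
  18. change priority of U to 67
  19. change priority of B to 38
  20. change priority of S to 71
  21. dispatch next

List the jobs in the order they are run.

add B (priority 22) → {B:22}
add W (priority 64) → {B:22, W:64}
add Y (priority 69) → {B:22, W:64, Y:69}
update B to priority 73 → {W:64, Y:69, B:73}
dispatch next → W; now {Y:69, B:73}
add H (priority 48) → {H:48, Y:69, B:73}
add G (priority 47) → {G:47, H:48, Y:69, B:73}
dispatch next → G; now {H:48, Y:69, B:73}
update Y to priority 32 → {Y:32, H:48, B:73}
dispatch next → Y; now {H:48, B:73}
add M (priority 70) → {H:48, M:70, B:73}
dispatch next → H; now {M:70, B:73}
dispatch next → M; now {B:73}
add U (priority 63) → {U:63, B:73}
add S (priority 39) → {S:39, U:63, B:73}
add Q (priority 35) → {Q:35, S:39, U:63, B:73}
dispatch next → Q; now {S:39, U:63, B:73}
update U to priority 67 → {S:39, U:67, B:73}
update B to priority 38 → {B:38, S:39, U:67}
update S to priority 71 → {B:38, U:67, S:71}
dispatch next → B; now {U:67, S:71}

[W, G, Y, H, M, Q, B]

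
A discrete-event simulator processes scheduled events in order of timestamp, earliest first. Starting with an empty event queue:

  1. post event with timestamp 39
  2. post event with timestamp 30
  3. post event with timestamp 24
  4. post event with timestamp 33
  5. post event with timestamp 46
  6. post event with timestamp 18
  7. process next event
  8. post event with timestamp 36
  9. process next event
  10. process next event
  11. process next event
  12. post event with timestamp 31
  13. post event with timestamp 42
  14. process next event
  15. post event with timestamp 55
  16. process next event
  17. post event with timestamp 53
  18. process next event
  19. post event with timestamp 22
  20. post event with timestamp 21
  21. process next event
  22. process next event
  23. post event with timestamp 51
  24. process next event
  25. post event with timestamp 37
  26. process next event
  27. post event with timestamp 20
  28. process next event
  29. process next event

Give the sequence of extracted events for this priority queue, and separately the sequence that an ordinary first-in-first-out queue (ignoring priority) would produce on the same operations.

priority queue: 18 → 24 → 30 → 33 → 31 → 36 → 39 → 21 → 22 → 42 → 37 → 20 → 46; FIFO queue: 39, 30, 24, 33, 46, 18, 36, 31, 42, 55, 53, 22, 21

insert 39 → {39}
insert 30 → {30, 39}
insert 24 → {24, 30, 39}
insert 33 → {24, 30, 33, 39}
insert 46 → {24, 30, 33, 39, 46}
insert 18 → {18, 24, 30, 33, 39, 46}
process next event → 18; now {24, 30, 33, 39, 46}
insert 36 → {24, 30, 33, 36, 39, 46}
process next event → 24; now {30, 33, 36, 39, 46}
process next event → 30; now {33, 36, 39, 46}
process next event → 33; now {36, 39, 46}
insert 31 → {31, 36, 39, 46}
insert 42 → {31, 36, 39, 42, 46}
process next event → 31; now {36, 39, 42, 46}
insert 55 → {36, 39, 42, 46, 55}
process next event → 36; now {39, 42, 46, 55}
insert 53 → {39, 42, 46, 53, 55}
process next event → 39; now {42, 46, 53, 55}
insert 22 → {22, 42, 46, 53, 55}
insert 21 → {21, 22, 42, 46, 53, 55}
process next event → 21; now {22, 42, 46, 53, 55}
process next event → 22; now {42, 46, 53, 55}
insert 51 → {42, 46, 51, 53, 55}
process next event → 42; now {46, 51, 53, 55}
insert 37 → {37, 46, 51, 53, 55}
process next event → 37; now {46, 51, 53, 55}
insert 20 → {20, 46, 51, 53, 55}
process next event → 20; now {46, 51, 53, 55}
process next event → 46; now {51, 53, 55}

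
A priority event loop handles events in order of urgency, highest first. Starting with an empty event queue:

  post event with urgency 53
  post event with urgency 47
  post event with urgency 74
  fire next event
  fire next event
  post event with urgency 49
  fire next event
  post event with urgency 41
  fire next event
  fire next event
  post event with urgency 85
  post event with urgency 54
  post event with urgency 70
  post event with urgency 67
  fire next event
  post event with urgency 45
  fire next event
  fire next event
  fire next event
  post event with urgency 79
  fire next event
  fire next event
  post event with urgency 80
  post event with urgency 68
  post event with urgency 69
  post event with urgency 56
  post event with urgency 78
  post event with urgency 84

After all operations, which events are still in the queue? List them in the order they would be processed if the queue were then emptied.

insert 53 → {53}
insert 47 → {53, 47}
insert 74 → {74, 53, 47}
fire next event → 74; now {53, 47}
fire next event → 53; now {47}
insert 49 → {49, 47}
fire next event → 49; now {47}
insert 41 → {47, 41}
fire next event → 47; now {41}
fire next event → 41; now {}
insert 85 → {85}
insert 54 → {85, 54}
insert 70 → {85, 70, 54}
insert 67 → {85, 70, 67, 54}
fire next event → 85; now {70, 67, 54}
insert 45 → {70, 67, 54, 45}
fire next event → 70; now {67, 54, 45}
fire next event → 67; now {54, 45}
fire next event → 54; now {45}
insert 79 → {79, 45}
fire next event → 79; now {45}
fire next event → 45; now {}
insert 80 → {80}
insert 68 → {80, 68}
insert 69 → {80, 69, 68}
insert 56 → {80, 69, 68, 56}
insert 78 → {80, 78, 69, 68, 56}
insert 84 → {84, 80, 78, 69, 68, 56}

84, 80, 78, 69, 68, 56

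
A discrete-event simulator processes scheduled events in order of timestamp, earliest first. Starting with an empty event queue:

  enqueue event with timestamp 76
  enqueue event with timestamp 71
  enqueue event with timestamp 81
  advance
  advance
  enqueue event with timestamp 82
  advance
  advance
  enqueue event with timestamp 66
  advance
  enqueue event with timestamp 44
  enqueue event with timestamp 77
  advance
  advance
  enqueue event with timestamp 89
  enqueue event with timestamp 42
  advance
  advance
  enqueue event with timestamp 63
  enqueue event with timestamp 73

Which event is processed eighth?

insert 76 → {76}
insert 71 → {71, 76}
insert 81 → {71, 76, 81}
advance → 71; now {76, 81}
advance → 76; now {81}
insert 82 → {81, 82}
advance → 81; now {82}
advance → 82; now {}
insert 66 → {66}
advance → 66; now {}
insert 44 → {44}
insert 77 → {44, 77}
advance → 44; now {77}
advance → 77; now {}
insert 89 → {89}
insert 42 → {42, 89}
advance → 42; now {89}
advance → 89; now {}
insert 63 → {63}
insert 73 → {63, 73}

42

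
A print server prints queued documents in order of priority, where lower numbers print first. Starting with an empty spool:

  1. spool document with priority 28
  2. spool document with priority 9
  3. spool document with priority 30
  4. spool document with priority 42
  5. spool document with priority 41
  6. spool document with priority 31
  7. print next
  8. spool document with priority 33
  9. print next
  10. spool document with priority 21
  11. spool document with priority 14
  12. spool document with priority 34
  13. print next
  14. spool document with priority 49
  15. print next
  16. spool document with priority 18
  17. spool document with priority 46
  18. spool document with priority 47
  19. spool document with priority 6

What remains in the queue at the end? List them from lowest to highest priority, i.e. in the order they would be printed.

6 → 18 → 30 → 31 → 33 → 34 → 41 → 42 → 46 → 47 → 49

insert 28 → {28}
insert 9 → {9, 28}
insert 30 → {9, 28, 30}
insert 42 → {9, 28, 30, 42}
insert 41 → {9, 28, 30, 41, 42}
insert 31 → {9, 28, 30, 31, 41, 42}
print next → 9; now {28, 30, 31, 41, 42}
insert 33 → {28, 30, 31, 33, 41, 42}
print next → 28; now {30, 31, 33, 41, 42}
insert 21 → {21, 30, 31, 33, 41, 42}
insert 14 → {14, 21, 30, 31, 33, 41, 42}
insert 34 → {14, 21, 30, 31, 33, 34, 41, 42}
print next → 14; now {21, 30, 31, 33, 34, 41, 42}
insert 49 → {21, 30, 31, 33, 34, 41, 42, 49}
print next → 21; now {30, 31, 33, 34, 41, 42, 49}
insert 18 → {18, 30, 31, 33, 34, 41, 42, 49}
insert 46 → {18, 30, 31, 33, 34, 41, 42, 46, 49}
insert 47 → {18, 30, 31, 33, 34, 41, 42, 46, 47, 49}
insert 6 → {6, 18, 30, 31, 33, 34, 41, 42, 46, 47, 49}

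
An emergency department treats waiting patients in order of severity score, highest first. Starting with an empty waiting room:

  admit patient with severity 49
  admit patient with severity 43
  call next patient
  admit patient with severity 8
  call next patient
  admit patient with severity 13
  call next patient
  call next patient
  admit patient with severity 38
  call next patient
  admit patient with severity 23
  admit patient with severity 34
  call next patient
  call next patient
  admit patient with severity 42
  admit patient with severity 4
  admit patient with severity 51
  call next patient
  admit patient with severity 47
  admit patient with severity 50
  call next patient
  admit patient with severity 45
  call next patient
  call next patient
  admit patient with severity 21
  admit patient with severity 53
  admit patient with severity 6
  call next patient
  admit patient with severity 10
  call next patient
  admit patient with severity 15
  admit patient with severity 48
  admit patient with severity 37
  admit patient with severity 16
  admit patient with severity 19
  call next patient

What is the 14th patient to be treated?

insert 49 → {49}
insert 43 → {49, 43}
call next patient → 49; now {43}
insert 8 → {43, 8}
call next patient → 43; now {8}
insert 13 → {13, 8}
call next patient → 13; now {8}
call next patient → 8; now {}
insert 38 → {38}
call next patient → 38; now {}
insert 23 → {23}
insert 34 → {34, 23}
call next patient → 34; now {23}
call next patient → 23; now {}
insert 42 → {42}
insert 4 → {42, 4}
insert 51 → {51, 42, 4}
call next patient → 51; now {42, 4}
insert 47 → {47, 42, 4}
insert 50 → {50, 47, 42, 4}
call next patient → 50; now {47, 42, 4}
insert 45 → {47, 45, 42, 4}
call next patient → 47; now {45, 42, 4}
call next patient → 45; now {42, 4}
insert 21 → {42, 21, 4}
insert 53 → {53, 42, 21, 4}
insert 6 → {53, 42, 21, 6, 4}
call next patient → 53; now {42, 21, 6, 4}
insert 10 → {42, 21, 10, 6, 4}
call next patient → 42; now {21, 10, 6, 4}
insert 15 → {21, 15, 10, 6, 4}
insert 48 → {48, 21, 15, 10, 6, 4}
insert 37 → {48, 37, 21, 15, 10, 6, 4}
insert 16 → {48, 37, 21, 16, 15, 10, 6, 4}
insert 19 → {48, 37, 21, 19, 16, 15, 10, 6, 4}
call next patient → 48; now {37, 21, 19, 16, 15, 10, 6, 4}

48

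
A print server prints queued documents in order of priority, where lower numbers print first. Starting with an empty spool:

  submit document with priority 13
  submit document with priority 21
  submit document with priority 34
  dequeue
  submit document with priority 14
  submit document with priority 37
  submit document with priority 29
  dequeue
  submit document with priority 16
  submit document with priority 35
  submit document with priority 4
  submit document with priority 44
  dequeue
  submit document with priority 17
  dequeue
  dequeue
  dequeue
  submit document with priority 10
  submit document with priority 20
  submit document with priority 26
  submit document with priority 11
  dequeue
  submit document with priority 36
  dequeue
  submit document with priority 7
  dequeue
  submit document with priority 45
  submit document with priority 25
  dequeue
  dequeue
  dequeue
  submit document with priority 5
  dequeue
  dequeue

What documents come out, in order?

[13, 14, 4, 16, 17, 21, 10, 11, 7, 20, 25, 26, 5, 29]

insert 13 → {13}
insert 21 → {13, 21}
insert 34 → {13, 21, 34}
dequeue → 13; now {21, 34}
insert 14 → {14, 21, 34}
insert 37 → {14, 21, 34, 37}
insert 29 → {14, 21, 29, 34, 37}
dequeue → 14; now {21, 29, 34, 37}
insert 16 → {16, 21, 29, 34, 37}
insert 35 → {16, 21, 29, 34, 35, 37}
insert 4 → {4, 16, 21, 29, 34, 35, 37}
insert 44 → {4, 16, 21, 29, 34, 35, 37, 44}
dequeue → 4; now {16, 21, 29, 34, 35, 37, 44}
insert 17 → {16, 17, 21, 29, 34, 35, 37, 44}
dequeue → 16; now {17, 21, 29, 34, 35, 37, 44}
dequeue → 17; now {21, 29, 34, 35, 37, 44}
dequeue → 21; now {29, 34, 35, 37, 44}
insert 10 → {10, 29, 34, 35, 37, 44}
insert 20 → {10, 20, 29, 34, 35, 37, 44}
insert 26 → {10, 20, 26, 29, 34, 35, 37, 44}
insert 11 → {10, 11, 20, 26, 29, 34, 35, 37, 44}
dequeue → 10; now {11, 20, 26, 29, 34, 35, 37, 44}
insert 36 → {11, 20, 26, 29, 34, 35, 36, 37, 44}
dequeue → 11; now {20, 26, 29, 34, 35, 36, 37, 44}
insert 7 → {7, 20, 26, 29, 34, 35, 36, 37, 44}
dequeue → 7; now {20, 26, 29, 34, 35, 36, 37, 44}
insert 45 → {20, 26, 29, 34, 35, 36, 37, 44, 45}
insert 25 → {20, 25, 26, 29, 34, 35, 36, 37, 44, 45}
dequeue → 20; now {25, 26, 29, 34, 35, 36, 37, 44, 45}
dequeue → 25; now {26, 29, 34, 35, 36, 37, 44, 45}
dequeue → 26; now {29, 34, 35, 36, 37, 44, 45}
insert 5 → {5, 29, 34, 35, 36, 37, 44, 45}
dequeue → 5; now {29, 34, 35, 36, 37, 44, 45}
dequeue → 29; now {34, 35, 36, 37, 44, 45}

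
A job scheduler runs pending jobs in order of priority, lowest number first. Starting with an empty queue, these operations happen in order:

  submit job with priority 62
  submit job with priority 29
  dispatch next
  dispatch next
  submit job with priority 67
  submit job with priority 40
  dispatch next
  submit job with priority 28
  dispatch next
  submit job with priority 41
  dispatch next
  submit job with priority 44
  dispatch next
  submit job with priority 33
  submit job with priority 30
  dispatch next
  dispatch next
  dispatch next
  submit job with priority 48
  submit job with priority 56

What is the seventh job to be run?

insert 62 → {62}
insert 29 → {29, 62}
dispatch next → 29; now {62}
dispatch next → 62; now {}
insert 67 → {67}
insert 40 → {40, 67}
dispatch next → 40; now {67}
insert 28 → {28, 67}
dispatch next → 28; now {67}
insert 41 → {41, 67}
dispatch next → 41; now {67}
insert 44 → {44, 67}
dispatch next → 44; now {67}
insert 33 → {33, 67}
insert 30 → {30, 33, 67}
dispatch next → 30; now {33, 67}
dispatch next → 33; now {67}
dispatch next → 67; now {}
insert 48 → {48}
insert 56 → {48, 56}

30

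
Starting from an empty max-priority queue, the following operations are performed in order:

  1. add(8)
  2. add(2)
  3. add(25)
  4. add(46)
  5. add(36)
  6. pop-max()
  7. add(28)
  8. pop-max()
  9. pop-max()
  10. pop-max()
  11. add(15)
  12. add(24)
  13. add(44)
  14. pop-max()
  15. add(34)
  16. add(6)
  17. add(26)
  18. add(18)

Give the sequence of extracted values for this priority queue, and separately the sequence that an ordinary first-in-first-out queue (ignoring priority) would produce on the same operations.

priority queue: 46, 36, 28, 25, 44; FIFO queue: 8 → 2 → 25 → 46 → 36

insert 8 → {8}
insert 2 → {8, 2}
insert 25 → {25, 8, 2}
insert 46 → {46, 25, 8, 2}
insert 36 → {46, 36, 25, 8, 2}
pop-max → 46; now {36, 25, 8, 2}
insert 28 → {36, 28, 25, 8, 2}
pop-max → 36; now {28, 25, 8, 2}
pop-max → 28; now {25, 8, 2}
pop-max → 25; now {8, 2}
insert 15 → {15, 8, 2}
insert 24 → {24, 15, 8, 2}
insert 44 → {44, 24, 15, 8, 2}
pop-max → 44; now {24, 15, 8, 2}
insert 34 → {34, 24, 15, 8, 2}
insert 6 → {34, 24, 15, 8, 6, 2}
insert 26 → {34, 26, 24, 15, 8, 6, 2}
insert 18 → {34, 26, 24, 18, 15, 8, 6, 2}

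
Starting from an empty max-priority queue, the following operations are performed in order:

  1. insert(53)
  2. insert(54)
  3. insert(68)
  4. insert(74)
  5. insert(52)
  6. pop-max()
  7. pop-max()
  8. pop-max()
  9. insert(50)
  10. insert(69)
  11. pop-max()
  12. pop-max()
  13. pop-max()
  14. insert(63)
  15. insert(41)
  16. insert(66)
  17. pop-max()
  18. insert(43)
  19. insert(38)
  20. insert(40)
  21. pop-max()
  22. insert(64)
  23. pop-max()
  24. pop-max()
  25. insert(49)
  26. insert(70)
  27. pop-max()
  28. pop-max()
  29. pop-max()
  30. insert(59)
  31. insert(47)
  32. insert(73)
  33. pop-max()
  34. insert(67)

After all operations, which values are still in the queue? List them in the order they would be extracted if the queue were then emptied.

insert 53 → {53}
insert 54 → {54, 53}
insert 68 → {68, 54, 53}
insert 74 → {74, 68, 54, 53}
insert 52 → {74, 68, 54, 53, 52}
pop-max → 74; now {68, 54, 53, 52}
pop-max → 68; now {54, 53, 52}
pop-max → 54; now {53, 52}
insert 50 → {53, 52, 50}
insert 69 → {69, 53, 52, 50}
pop-max → 69; now {53, 52, 50}
pop-max → 53; now {52, 50}
pop-max → 52; now {50}
insert 63 → {63, 50}
insert 41 → {63, 50, 41}
insert 66 → {66, 63, 50, 41}
pop-max → 66; now {63, 50, 41}
insert 43 → {63, 50, 43, 41}
insert 38 → {63, 50, 43, 41, 38}
insert 40 → {63, 50, 43, 41, 40, 38}
pop-max → 63; now {50, 43, 41, 40, 38}
insert 64 → {64, 50, 43, 41, 40, 38}
pop-max → 64; now {50, 43, 41, 40, 38}
pop-max → 50; now {43, 41, 40, 38}
insert 49 → {49, 43, 41, 40, 38}
insert 70 → {70, 49, 43, 41, 40, 38}
pop-max → 70; now {49, 43, 41, 40, 38}
pop-max → 49; now {43, 41, 40, 38}
pop-max → 43; now {41, 40, 38}
insert 59 → {59, 41, 40, 38}
insert 47 → {59, 47, 41, 40, 38}
insert 73 → {73, 59, 47, 41, 40, 38}
pop-max → 73; now {59, 47, 41, 40, 38}
insert 67 → {67, 59, 47, 41, 40, 38}

67 → 59 → 47 → 41 → 40 → 38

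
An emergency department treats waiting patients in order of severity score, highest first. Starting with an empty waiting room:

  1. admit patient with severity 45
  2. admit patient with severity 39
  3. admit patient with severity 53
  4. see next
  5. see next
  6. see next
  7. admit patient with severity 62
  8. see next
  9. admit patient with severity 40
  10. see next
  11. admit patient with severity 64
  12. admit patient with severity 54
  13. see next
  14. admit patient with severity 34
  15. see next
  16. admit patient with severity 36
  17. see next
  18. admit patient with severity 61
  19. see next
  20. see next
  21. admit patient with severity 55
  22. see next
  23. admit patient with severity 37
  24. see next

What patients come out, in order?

insert 45 → {45}
insert 39 → {45, 39}
insert 53 → {53, 45, 39}
see next → 53; now {45, 39}
see next → 45; now {39}
see next → 39; now {}
insert 62 → {62}
see next → 62; now {}
insert 40 → {40}
see next → 40; now {}
insert 64 → {64}
insert 54 → {64, 54}
see next → 64; now {54}
insert 34 → {54, 34}
see next → 54; now {34}
insert 36 → {36, 34}
see next → 36; now {34}
insert 61 → {61, 34}
see next → 61; now {34}
see next → 34; now {}
insert 55 → {55}
see next → 55; now {}
insert 37 → {37}
see next → 37; now {}

53, 45, 39, 62, 40, 64, 54, 36, 61, 34, 55, 37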